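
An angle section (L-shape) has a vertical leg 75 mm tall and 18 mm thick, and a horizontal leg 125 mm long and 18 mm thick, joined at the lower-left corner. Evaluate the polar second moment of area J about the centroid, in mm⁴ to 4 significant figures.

J ≈ 6.304 × 10⁶ mm⁴

Treat the section as a set of non-overlapping primitives; coordinates are from the bounding-box lower-left.
Vertical leg: 18 × 75, A = 1 350 mm², y = 37.5 mm, Ī = 632 813 mm⁴.
Horizontal leg (remainder): 107 × 18, A = 1 926 mm², y = 9 mm, Ī = 52 002 mm⁴.
Centroid: ȳ = ΣA·y / ΣA = 20.7445 mm.
Transfer each piece to the centroidal x-axis using Ī + A·d² with d = y − 20.7445:
  vertical leg: d = 16.7555 mm → contributes +1 011 820 mm⁴
  horizontal leg (remainder): d = -11.7445 mm → contributes +317 662 mm⁴
Total I = 1 329 482 mm⁴.
For the y-axis: x̄ = 45.7445 mm.
Repeating about the centroidal y-axis gives I_y = 4 974 332 mm⁴.
Polar second moment: J = I_x + I_y = 6 303 814 mm⁴.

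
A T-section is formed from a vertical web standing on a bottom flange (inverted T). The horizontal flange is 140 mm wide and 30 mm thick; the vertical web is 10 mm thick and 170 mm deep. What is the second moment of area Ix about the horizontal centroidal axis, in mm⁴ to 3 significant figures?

Split into non-overlapping primitives; take the origin at the lower-left of the bounding box.
Flange: 140 × 30, A = 4 200 mm², y = 15 mm, Ī = 315 000 mm⁴.
Web: 10 × 170, A = 1 700 mm², y = 115 mm, Ī = 4 094 167 mm⁴.
Centroid: ȳ = ΣA·y / ΣA = 43.814 mm.
Transfer each piece to the horizontal centroidal axis using Ī + A·d² with d = y − 43.814:
  flange: d = -28.814 mm → contributes +3 801 929 mm⁴
  web: d = 71.186 mm → contributes +12 708 933 mm⁴
Total I = 16 510 862 mm⁴.

Ix ≈ 1.65 × 10⁷ mm⁴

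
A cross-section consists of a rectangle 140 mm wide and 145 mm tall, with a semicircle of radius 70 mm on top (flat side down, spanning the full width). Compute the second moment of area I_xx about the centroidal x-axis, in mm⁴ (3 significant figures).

Break the section into simple shapes (no overlaps), measuring from the bottom-left corner of the bounding box.
Rectangular body: 140 × 145, A = 20 300 mm², y = 72.5 mm, Ī = 35 567 292 mm⁴.
Semicircular cap: semicircle r = 70, A = 7696.9 mm², y = 174.71 mm, Ī = 2 635 265 mm⁴.
Centroid: ȳ = ΣA·y / ΣA = 100.6 mm.
Transfer each piece to the centroidal x-axis using Ī + A·d² with d = y − 100.6:
  rectangular body: d = -28.099 mm → contributes +51 595 524 mm⁴
  semicircular cap: d = 74.11 mm → contributes +44 908 521 mm⁴
Total I = 96 504 044 mm⁴.

I_xx ≈ 9.65 × 10⁷ mm⁴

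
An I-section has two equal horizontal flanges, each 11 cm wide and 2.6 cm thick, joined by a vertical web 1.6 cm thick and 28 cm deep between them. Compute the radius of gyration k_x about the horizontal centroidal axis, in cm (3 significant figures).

Break the section into simple shapes (no overlaps), measuring from the bottom-left corner of the bounding box.
Bottom flange: 11 × 2.6, A = 28.6 cm², y = 1.3 cm, Ī = 16.111 cm⁴.
Web: 1.6 × 28, A = 44.8 cm², y = 16.6 cm, Ī = 2926.9 cm⁴.
Top flange: 11 × 2.6, A = 28.6 cm², y = 31.9 cm, Ī = 16.111 cm⁴.
By symmetry the centroid is at mid-height, ȳ = 16.6 cm.
Transfer each piece to the horizontal centroidal axis using Ī + A·d² with d = y − 16.6:
  bottom flange: d = -15.3 cm → contributes +6711.1 cm⁴
  web: d = 0 cm → contributes +2926.9 cm⁴
  top flange: d = 15.3 cm → contributes +6711.1 cm⁴
Total I = 16 349 cm⁴.
Radius of gyration: k = √(I/A) = √(16 349 / 102) = 12.66 cm.

k_x ≈ 12.7 cm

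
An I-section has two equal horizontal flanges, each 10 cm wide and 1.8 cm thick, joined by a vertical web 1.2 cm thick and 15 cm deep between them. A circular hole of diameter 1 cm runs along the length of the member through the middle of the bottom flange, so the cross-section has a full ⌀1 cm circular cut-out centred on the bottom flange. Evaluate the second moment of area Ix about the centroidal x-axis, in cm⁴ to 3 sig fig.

Decompose the section into non-overlapping parts with the origin at the bottom-left of its bounding rectangle.
Bottom flange: 10 × 1.8, A = 18 cm², y = 0.9 cm, Ī = 4.86 cm⁴.
Web: 1.2 × 15, A = 18 cm², y = 9.3 cm, Ī = 337.5 cm⁴.
Top flange: 10 × 1.8, A = 18 cm², y = 17.7 cm, Ī = 4.86 cm⁴.
Hole (subtracted): ⌀1, A = 0.7854 cm², y = 0.9 cm, Ī = 0.049087 cm⁴.
Centroid: ȳ = ΣA·y / ΣA = 9.424 cm.
Transfer each piece to the centroidal x-axis using Ī + A·d² with d = y − 9.424:
  bottom flange: d = -8.524 cm → contributes +1312.7 cm⁴
  web: d = -0.12398 cm → contributes +337.78 cm⁴
  top flange: d = 8.276 cm → contributes +1237.7 cm⁴
  hole: d = -8.524 cm → contributes −57.115 cm⁴
Total I = 2831.1 cm⁴.

Ix ≈ 2830 cm⁴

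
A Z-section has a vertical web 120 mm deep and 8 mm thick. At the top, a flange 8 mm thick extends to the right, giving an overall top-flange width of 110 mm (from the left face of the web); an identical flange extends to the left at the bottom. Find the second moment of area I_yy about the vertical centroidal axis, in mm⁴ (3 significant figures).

Split into non-overlapping primitives; take the origin at the lower-left of the bounding box.
Web: 8 × 120, A = 960 mm², x = 106 mm, Ī = 5 120 mm⁴.
Top flange (beyond web): 102 × 8, A = 816 mm², x = 161 mm, Ī = 707 472 mm⁴.
Bottom flange (beyond web): 102 × 8, A = 816 mm², x = 51 mm, Ī = 707 472 mm⁴.
Centroid: x̄ = ΣA·x / ΣA = 106 mm.
Transfer each piece to the vertical centroidal axis using Ī + A·d² with d = x − 106:
  web: d = 0 mm → contributes +5 120 mm⁴
  top flange (beyond web): d = 55 mm → contributes +3 175 872 mm⁴
  bottom flange (beyond web): d = -55 mm → contributes +3 175 872 mm⁴
Total I = 6 356 864 mm⁴.

I_yy ≈ 6.36 × 10⁶ mm⁴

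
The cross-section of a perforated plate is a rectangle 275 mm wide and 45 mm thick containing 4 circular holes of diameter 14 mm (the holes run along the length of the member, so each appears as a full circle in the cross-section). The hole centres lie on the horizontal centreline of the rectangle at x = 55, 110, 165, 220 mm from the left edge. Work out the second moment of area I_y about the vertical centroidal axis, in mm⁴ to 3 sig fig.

Decompose the section into non-overlapping parts with the origin at the bottom-left of its bounding rectangle.
Plate: 275 × 45, A = 12 375 mm², x = 137.5 mm, Ī = 77 988 281 mm⁴.
Hole 1 (subtracted): ⌀14, A = 153.94 mm², x = 55 mm, Ī = 1885.7 mm⁴.
Hole 2 (subtracted): ⌀14, A = 153.94 mm², x = 110 mm, Ī = 1885.7 mm⁴.
Hole 3 (subtracted): ⌀14, A = 153.94 mm², x = 165 mm, Ī = 1885.7 mm⁴.
Hole 4 (subtracted): ⌀14, A = 153.94 mm², x = 220 mm, Ī = 1885.7 mm⁴.
By symmetry the centroid is at mid-width, x̄ = 137.5 mm.
Transfer each piece to the vertical centroidal axis using Ī + A·d² with d = x − 137.5:
  plate: d = 0 mm → contributes +77 988 281 mm⁴
  hole 1: d = -82.5 mm → contributes −1 049 627 mm⁴
  hole 2: d = -27.5 mm → contributes −118 301 mm⁴
  hole 3: d = 27.5 mm → contributes −118 301 mm⁴
  hole 4: d = 82.5 mm → contributes −1 049 627 mm⁴
Total I = 75 652 425 mm⁴.

I_y ≈ 7.57 × 10⁷ mm⁴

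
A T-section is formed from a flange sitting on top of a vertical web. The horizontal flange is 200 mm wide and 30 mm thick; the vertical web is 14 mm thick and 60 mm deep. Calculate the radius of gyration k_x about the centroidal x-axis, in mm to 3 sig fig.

Break the section into simple shapes (no overlaps), measuring from the bottom-left corner of the bounding box.
Flange: 200 × 30, A = 6 000 mm², y = 75 mm, Ī = 450 000 mm⁴.
Web: 14 × 60, A = 840 mm², y = 30 mm, Ī = 252 000 mm⁴.
Centroid: ȳ = ΣA·y / ΣA = 69.474 mm.
Transfer each piece to the centroidal x-axis using Ī + A·d² with d = y − 69.474:
  flange: d = 5.5263 mm → contributes +633 241 mm⁴
  web: d = -39.474 mm → contributes +1 560 864 mm⁴
Total I = 2 194 105 mm⁴.
Radius of gyration: k = √(I/A) = √(2 194 105 / 6 840) = 17.91 mm.

k_x ≈ 17.9 mm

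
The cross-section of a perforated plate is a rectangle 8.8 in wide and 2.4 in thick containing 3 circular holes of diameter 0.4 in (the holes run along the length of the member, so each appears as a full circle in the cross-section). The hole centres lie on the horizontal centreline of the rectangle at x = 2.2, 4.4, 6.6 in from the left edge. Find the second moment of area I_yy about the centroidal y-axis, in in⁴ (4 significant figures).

Decompose the section into non-overlapping parts with the origin at the bottom-left of its bounding rectangle.
Plate: 8.8 × 2.4, A = 21.12 in², x = 4.4 in, Ī = 136.294 in⁴.
Hole 1 (subtracted): ⌀0.4, A = 0.125664 in², x = 2.2 in, Ī = 0.00125664 in⁴.
Hole 2 (subtracted): ⌀0.4, A = 0.125664 in², x = 4.4 in, Ī = 0.00125664 in⁴.
Hole 3 (subtracted): ⌀0.4, A = 0.125664 in², x = 6.6 in, Ī = 0.00125664 in⁴.
By symmetry the centroid is at mid-width, x̄ = 4.4 in.
Transfer each piece to the centroidal y-axis using Ī + A·d² with d = x − 4.4:
  plate: d = 0 in → contributes +136.294 in⁴
  hole 1: d = -2.2 in → contributes −0.609469 in⁴
  hole 2: d = 0 in → contributes −0.00125664 in⁴
  hole 3: d = 2.2 in → contributes −0.609469 in⁴
Total I = 135.074 in⁴.

I_yy ≈ 135.1 in⁴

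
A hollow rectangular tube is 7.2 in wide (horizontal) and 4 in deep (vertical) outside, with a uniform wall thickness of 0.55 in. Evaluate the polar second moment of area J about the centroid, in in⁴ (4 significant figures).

J ≈ 95.56 in⁴

Split into non-overlapping primitives; take the origin at the lower-left of the bounding box.
Outer rectangle: 7.2 × 4, A = 28.8 in², y = 2 in, Ī = 38.4 in⁴.
Inner void (subtracted): 6.1 × 2.9, A = 17.69 in², y = 2 in, Ī = 12.3977 in⁴.
By symmetry the centroid is at mid-height, ȳ = 2 in.
All pieces are centred on the centroidal x-axis, so I = ΣĪ (holes subtracted) = 26.0023 in⁴.
Repeating about the centroidal y-axis gives I_y = 69.5623 in⁴.
Polar second moment: J = I_x + I_y = 95.5645 in⁴.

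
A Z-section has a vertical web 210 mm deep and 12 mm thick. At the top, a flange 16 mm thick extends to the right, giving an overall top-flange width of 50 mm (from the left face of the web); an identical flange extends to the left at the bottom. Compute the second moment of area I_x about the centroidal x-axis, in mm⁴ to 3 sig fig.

Treat the section as a set of non-overlapping primitives; coordinates are from the bounding-box lower-left.
Web: 12 × 210, A = 2 520 mm², y = 105 mm, Ī = 9 261 000 mm⁴.
Top flange (beyond web): 38 × 16, A = 608 mm², y = 202 mm, Ī = 12 971 mm⁴.
Bottom flange (beyond web): 38 × 16, A = 608 mm², y = 8 mm, Ī = 12 971 mm⁴.
Centroid: ȳ = ΣA·y / ΣA = 105 mm.
Transfer each piece to the centroidal x-axis using Ī + A·d² with d = y − 105:
  web: d = 0 mm → contributes +9 261 000 mm⁴
  top flange (beyond web): d = 97 mm → contributes +5 733 643 mm⁴
  bottom flange (beyond web): d = -97 mm → contributes +5 733 643 mm⁴
Total I = 20 728 285 mm⁴.

I_x ≈ 2.07 × 10⁷ mm⁴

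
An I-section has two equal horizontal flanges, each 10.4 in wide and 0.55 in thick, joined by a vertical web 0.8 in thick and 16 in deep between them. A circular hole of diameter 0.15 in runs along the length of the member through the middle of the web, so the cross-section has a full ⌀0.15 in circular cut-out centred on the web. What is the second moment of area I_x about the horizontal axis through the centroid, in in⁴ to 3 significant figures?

I_x ≈ 1060 in⁴

Split into non-overlapping primitives; take the origin at the lower-left of the bounding box.
Bottom flange: 10.4 × 0.55, A = 5.72 in², y = 0.275 in, Ī = 0.14419 in⁴.
Web: 0.8 × 16, A = 12.8 in², y = 8.55 in, Ī = 273.07 in⁴.
Top flange: 10.4 × 0.55, A = 5.72 in², y = 16.825 in, Ī = 0.14419 in⁴.
Hole (subtracted): ⌀0.15, A = 0.017671 in², y = 8.55 in, Ī = 0.00002485 in⁴.
By symmetry the centroid is at mid-height, ȳ = 8.55 in.
Transfer each piece to the horizontal axis through the centroid using Ī + A·d² with d = y − 8.55:
  bottom flange: d = -8.275 in → contributes +391.82 in⁴
  web: d = 0 in → contributes +273.07 in⁴
  top flange: d = 8.275 in → contributes +391.82 in⁴
  hole: d = 0 in → contributes −0.00002485 in⁴
Total I = 1056.7 in⁴.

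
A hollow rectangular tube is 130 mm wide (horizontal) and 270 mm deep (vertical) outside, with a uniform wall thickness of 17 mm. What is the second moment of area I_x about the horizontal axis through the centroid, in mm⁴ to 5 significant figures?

I_x ≈ 1.0808 × 10⁸ mm⁴

Treat the section as a set of non-overlapping primitives; coordinates are from the bounding-box lower-left.
Outer rectangle: 130 × 270, A = 35 100 mm², y = 135 mm, Ī = 213 232 500 mm⁴.
Inner void (subtracted): 96 × 236, A = 22 656 mm², y = 135 mm, Ī = 105 154 048 mm⁴.
By symmetry the centroid is at mid-height, ȳ = 135 mm.
All pieces are centred on the horizontal axis through the centroid, so I = ΣĪ (holes subtracted) = 108 078 452 mm⁴.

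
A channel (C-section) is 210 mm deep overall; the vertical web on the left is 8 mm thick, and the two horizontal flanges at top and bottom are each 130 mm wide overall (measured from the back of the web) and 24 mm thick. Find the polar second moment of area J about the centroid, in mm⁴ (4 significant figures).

J ≈ 6.989 × 10⁷ mm⁴

Treat the section as a set of non-overlapping primitives; coordinates are from the bounding-box lower-left.
Web: 8 × 210, A = 1 680 mm², y = 105 mm, Ī = 6 174 000 mm⁴.
Top flange (beyond web): 122 × 24, A = 2 928 mm², y = 198 mm, Ī = 140 544 mm⁴.
Bottom flange (beyond web): 122 × 24, A = 2 928 mm², y = 12 mm, Ī = 140 544 mm⁴.
By symmetry the centroid is at mid-height, ȳ = 105 mm.
Transfer each piece to the centroidal x-axis using Ī + A·d² with d = y − 105:
  web: d = 0 mm → contributes +6 174 000 mm⁴
  top flange (beyond web): d = 93 mm → contributes +25 464 816 mm⁴
  bottom flange (beyond web): d = -93 mm → contributes +25 464 816 mm⁴
Total I = 57 103 632 mm⁴.
For the y-axis: x̄ = 54.5096 mm.
Repeating about the centroidal y-axis gives I_y = 12 787 995 mm⁴.
Polar second moment: J = I_x + I_y = 69 891 627 mm⁴.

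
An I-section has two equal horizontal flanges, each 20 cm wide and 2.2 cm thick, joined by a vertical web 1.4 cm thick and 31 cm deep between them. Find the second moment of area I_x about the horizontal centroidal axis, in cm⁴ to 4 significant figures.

I_x ≈ 2.776 × 10⁴ cm⁴

Treat the section as a set of non-overlapping primitives; coordinates are from the bounding-box lower-left.
Bottom flange: 20 × 2.2, A = 44 cm², y = 1.1 cm, Ī = 17.7467 cm⁴.
Web: 1.4 × 31, A = 43.4 cm², y = 17.7 cm, Ī = 3475.62 cm⁴.
Top flange: 20 × 2.2, A = 44 cm², y = 34.3 cm, Ī = 17.7467 cm⁴.
By symmetry the centroid is at mid-height, ȳ = 17.7 cm.
Transfer each piece to the horizontal centroidal axis using Ī + A·d² with d = y − 17.7:
  bottom flange: d = -16.6 cm → contributes +12142.4 cm⁴
  web: d = 0 cm → contributes +3475.62 cm⁴
  top flange: d = 16.6 cm → contributes +12142.4 cm⁴
Total I = 27760.4 cm⁴.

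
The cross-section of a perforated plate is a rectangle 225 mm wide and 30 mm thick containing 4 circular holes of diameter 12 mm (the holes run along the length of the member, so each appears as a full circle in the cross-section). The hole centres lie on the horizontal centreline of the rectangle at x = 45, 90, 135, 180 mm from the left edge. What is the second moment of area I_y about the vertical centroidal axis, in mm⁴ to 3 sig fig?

I_y ≈ 2.73 × 10⁷ mm⁴

Treat the section as a set of non-overlapping primitives; coordinates are from the bounding-box lower-left.
Plate: 225 × 30, A = 6 750 mm², x = 112.5 mm, Ī = 28 476 563 mm⁴.
Hole 1 (subtracted): ⌀12, A = 113.1 mm², x = 45 mm, Ī = 1017.9 mm⁴.
Hole 2 (subtracted): ⌀12, A = 113.1 mm², x = 90 mm, Ī = 1017.9 mm⁴.
Hole 3 (subtracted): ⌀12, A = 113.1 mm², x = 135 mm, Ī = 1017.9 mm⁴.
Hole 4 (subtracted): ⌀12, A = 113.1 mm², x = 180 mm, Ī = 1017.9 mm⁴.
By symmetry the centroid is at mid-width, x̄ = 112.5 mm.
Transfer each piece to the vertical centroidal axis using Ī + A·d² with d = x − 112.5:
  plate: d = 0 mm → contributes +28 476 563 mm⁴
  hole 1: d = -67.5 mm → contributes −516 318 mm⁴
  hole 2: d = -22.5 mm → contributes −58 273 mm⁴
  hole 3: d = 22.5 mm → contributes −58 273 mm⁴
  hole 4: d = 67.5 mm → contributes −516 318 mm⁴
Total I = 27 327 380 mm⁴.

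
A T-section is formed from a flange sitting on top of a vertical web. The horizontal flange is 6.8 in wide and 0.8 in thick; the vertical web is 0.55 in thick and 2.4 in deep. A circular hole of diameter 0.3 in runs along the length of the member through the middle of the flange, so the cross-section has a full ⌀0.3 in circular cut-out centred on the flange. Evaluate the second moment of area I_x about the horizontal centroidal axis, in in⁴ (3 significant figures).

Split into non-overlapping primitives; take the origin at the lower-left of the bounding box.
Flange: 6.8 × 0.8, A = 5.44 in², y = 2.8 in, Ī = 0.29013 in⁴.
Web: 0.55 × 2.4, A = 1.32 in², y = 1.2 in, Ī = 0.6336 in⁴.
Hole (subtracted): ⌀0.3, A = 0.070686 in², y = 2.8 in, Ī = 0.00039761 in⁴.
Centroid: ȳ = ΣA·y / ΣA = 2.4843 in.
Transfer each piece to the horizontal centroidal axis using Ī + A·d² with d = y − 2.4843:
  flange: d = 0.31573 in → contributes +0.83241 in⁴
  web: d = -1.2843 in → contributes +2.8107 in⁴
  hole: d = 0.31573 in → contributes −0.0074438 in⁴
Total I = 3.6357 in⁴.

I_x ≈ 3.64 in⁴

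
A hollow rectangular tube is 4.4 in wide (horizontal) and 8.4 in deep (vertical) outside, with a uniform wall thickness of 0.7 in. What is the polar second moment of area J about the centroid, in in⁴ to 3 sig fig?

Break the section into simple shapes (no overlaps), measuring from the bottom-left corner of the bounding box.
Outer rectangle: 4.4 × 8.4, A = 36.96 in², y = 4.2 in, Ī = 217.32 in⁴.
Inner void (subtracted): 3 × 7, A = 21 in², y = 4.2 in, Ī = 85.75 in⁴.
By symmetry the centroid is at mid-height, ȳ = 4.2 in.
All pieces are centred on the centroidal x-axis, so I = ΣĪ (holes subtracted) = 131.57 in⁴.
Repeating about the centroidal y-axis gives I_y = 43.879 in⁴.
Polar second moment: J = I_x + I_y = 175.45 in⁴.

J ≈ 175 in⁴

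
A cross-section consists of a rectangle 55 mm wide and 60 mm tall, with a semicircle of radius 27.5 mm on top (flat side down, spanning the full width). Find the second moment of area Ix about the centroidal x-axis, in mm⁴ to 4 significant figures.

Ix ≈ 2.570 × 10⁶ mm⁴

Decompose the section into non-overlapping parts with the origin at the bottom-left of its bounding rectangle.
Rectangular body: 55 × 60, A = 3 300 mm², y = 30 mm, Ī = 990 000 mm⁴.
Semicircular cap: semicircle r = 27.5, A = 1187.91 mm², y = 71.6714 mm, Ī = 62771.5 mm⁴.
Centroid: ȳ = ΣA·y / ΣA = 41.0301 mm.
Transfer each piece to the centroidal x-axis using Ī + A·d² with d = y − 41.0301:
  rectangular body: d = -11.0301 mm → contributes +1 391 486 mm⁴
  semicircular cap: d = 30.6413 mm → contributes +1 178 091 mm⁴
Total I = 2 569 577 mm⁴.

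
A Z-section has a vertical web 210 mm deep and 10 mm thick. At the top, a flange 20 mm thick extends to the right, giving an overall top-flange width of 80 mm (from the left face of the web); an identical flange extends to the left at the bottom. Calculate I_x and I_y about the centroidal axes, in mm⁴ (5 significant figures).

Decompose the section into non-overlapping parts with the origin at the bottom-left of its bounding rectangle.
Web: 10 × 210, A = 2 100 mm², y = 105 mm, Ī = 7 717 500 mm⁴.
Top flange (beyond web): 70 × 20, A = 1 400 mm², y = 200 mm, Ī = 46666.67 mm⁴.
Bottom flange (beyond web): 70 × 20, A = 1 400 mm², y = 10 mm, Ī = 46666.67 mm⁴.
Centroid: ȳ = ΣA·y / ΣA = 105 mm.
Transfer each piece to the centroidal x-axis using Ī + A·d² with d = y − 105:
  web: d = 0 mm → contributes +7 717 500 mm⁴
  top flange (beyond web): d = 95 mm → contributes +12 681 667 mm⁴
  bottom flange (beyond web): d = -95 mm → contributes +12 681 667 mm⁴
Total I = 33 080 833 mm⁴.
For the y-axis: x̄ = 75 mm.
Repeating about the centroidal y-axis gives I_y = 5 640 833 mm⁴.

I_x ≈ 3.3081 × 10⁷ mm⁴, I_y ≈ 5.6408 × 10⁶ mm⁴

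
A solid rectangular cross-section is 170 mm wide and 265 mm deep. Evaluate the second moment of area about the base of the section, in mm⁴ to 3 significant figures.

I_base ≈ 1.05 × 10⁹ mm⁴

The section: 170 × 265, A = 45 050 mm², y = 132.5 mm, Ī = 263 636 354 mm⁴.
Transfer it to the base of the section using Ī + A·d² with d = y − 0:
  the section: d = 132.5 mm → contributes +1 054 545 417 mm⁴
Total I = 1 054 545 417 mm⁴.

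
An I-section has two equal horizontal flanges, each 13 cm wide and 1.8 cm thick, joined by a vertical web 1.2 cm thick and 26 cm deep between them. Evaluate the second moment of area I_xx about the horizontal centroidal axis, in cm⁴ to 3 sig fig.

Split into non-overlapping primitives; take the origin at the lower-left of the bounding box.
Bottom flange: 13 × 1.8, A = 23.4 cm², y = 0.9 cm, Ī = 6.318 cm⁴.
Web: 1.2 × 26, A = 31.2 cm², y = 14.8 cm, Ī = 1757.6 cm⁴.
Top flange: 13 × 1.8, A = 23.4 cm², y = 28.7 cm, Ī = 6.318 cm⁴.
By symmetry the centroid is at mid-height, ȳ = 14.8 cm.
Transfer each piece to the horizontal centroidal axis using Ī + A·d² with d = y − 14.8:
  bottom flange: d = -13.9 cm → contributes +4527.4 cm⁴
  web: d = 0 cm → contributes +1757.6 cm⁴
  top flange: d = 13.9 cm → contributes +4527.4 cm⁴
Total I = 10 812 cm⁴.

I_xx ≈ 1.08 × 10⁴ cm⁴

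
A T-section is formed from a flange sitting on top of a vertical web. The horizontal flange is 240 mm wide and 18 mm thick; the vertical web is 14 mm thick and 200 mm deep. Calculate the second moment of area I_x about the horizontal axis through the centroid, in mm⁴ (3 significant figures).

Decompose the section into non-overlapping parts with the origin at the bottom-left of its bounding rectangle.
Flange: 240 × 18, A = 4 320 mm², y = 209 mm, Ī = 116 640 mm⁴.
Web: 14 × 200, A = 2 800 mm², y = 100 mm, Ī = 9 333 333 mm⁴.
Centroid: ȳ = ΣA·y / ΣA = 166.13 mm.
Transfer each piece to the horizontal axis through the centroid using Ī + A·d² with d = y − 166.13:
  flange: d = 42.865 mm → contributes +8 054 306 mm⁴
  web: d = -66.135 mm → contributes +21 580 018 mm⁴
Total I = 29 634 324 mm⁴.

I_x ≈ 2.96 × 10⁷ mm⁴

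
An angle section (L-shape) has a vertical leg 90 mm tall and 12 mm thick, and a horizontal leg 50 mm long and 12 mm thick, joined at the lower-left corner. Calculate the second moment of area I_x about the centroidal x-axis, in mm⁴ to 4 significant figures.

Split into non-overlapping primitives; take the origin at the lower-left of the bounding box.
Vertical leg: 12 × 90, A = 1 080 mm², y = 45 mm, Ī = 729 000 mm⁴.
Horizontal leg (remainder): 38 × 12, A = 456 mm², y = 6 mm, Ī = 5 472 mm⁴.
Centroid: ȳ = ΣA·y / ΣA = 33.4219 mm.
Transfer each piece to the centroidal x-axis using Ī + A·d² with d = y − 33.4219:
  vertical leg: d = 11.5781 mm → contributes +873 777 mm⁴
  horizontal leg (remainder): d = -27.4219 mm → contributes +348 365 mm⁴
Total I = 1 222 143 mm⁴.

I_x ≈ 1.222 × 10⁶ mm⁴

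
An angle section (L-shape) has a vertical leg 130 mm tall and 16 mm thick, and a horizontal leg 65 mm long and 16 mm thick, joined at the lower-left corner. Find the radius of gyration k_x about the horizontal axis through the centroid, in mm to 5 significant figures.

Split into non-overlapping primitives; take the origin at the lower-left of the bounding box.
Vertical leg: 16 × 130, A = 2 080 mm², y = 65 mm, Ī = 2 929 333 mm⁴.
Horizontal leg (remainder): 49 × 16, A = 784 mm², y = 8 mm, Ī = 16725.33 mm⁴.
Centroid: ȳ = ΣA·y / ΣA = 49.39665 mm.
Transfer each piece to the horizontal axis through the centroid using Ī + A·d² with d = y − 49.39665:
  vertical leg: d = 15.60335 mm → contributes +3 435 740 mm⁴
  horizontal leg (remainder): d = -41.39665 mm → contributes +1 360 252 mm⁴
Total I = 4 795 992 mm⁴.
Radius of gyration: k = √(I/A) = √(4 795 992 / 2 864) = 40.92161 mm.

k_x ≈ 40.922 mm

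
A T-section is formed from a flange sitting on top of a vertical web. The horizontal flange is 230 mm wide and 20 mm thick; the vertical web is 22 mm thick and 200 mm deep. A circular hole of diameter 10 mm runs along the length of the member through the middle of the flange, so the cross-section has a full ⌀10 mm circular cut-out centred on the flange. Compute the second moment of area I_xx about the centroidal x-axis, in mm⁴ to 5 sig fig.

I_xx ≈ 4.1802 × 10⁷ mm⁴

Break the section into simple shapes (no overlaps), measuring from the bottom-left corner of the bounding box.
Flange: 230 × 20, A = 4 600 mm², y = 210 mm, Ī = 153333.3 mm⁴.
Web: 22 × 200, A = 4 400 mm², y = 100 mm, Ī = 14 666 667 mm⁴.
Hole (subtracted): ⌀10, A = 78.53982 mm², y = 210 mm, Ī = 490.8739 mm⁴.
Centroid: ȳ = ΣA·y / ΣA = 155.7488 mm.
Transfer each piece to the centroidal x-axis using Ī + A·d² with d = y − 155.7488:
  flange: d = 54.25121 mm → contributes +13 692 024 mm⁴
  web: d = -55.74879 mm → contributes +28 341 549 mm⁴
  hole: d = 54.25121 mm → contributes −231648.8 mm⁴
Total I = 41 801 924 mm⁴.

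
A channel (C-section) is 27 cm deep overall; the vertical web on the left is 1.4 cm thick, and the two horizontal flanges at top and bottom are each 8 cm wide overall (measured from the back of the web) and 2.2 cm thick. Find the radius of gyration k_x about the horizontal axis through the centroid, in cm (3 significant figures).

k_x ≈ 10.1 cm

Split into non-overlapping primitives; take the origin at the lower-left of the bounding box.
Web: 1.4 × 27, A = 37.8 cm², y = 13.5 cm, Ī = 2296.4 cm⁴.
Top flange (beyond web): 6.6 × 2.2, A = 14.52 cm², y = 25.9 cm, Ī = 5.8564 cm⁴.
Bottom flange (beyond web): 6.6 × 2.2, A = 14.52 cm², y = 1.1 cm, Ī = 5.8564 cm⁴.
By symmetry the centroid is at mid-height, ȳ = 13.5 cm.
Transfer each piece to the horizontal axis through the centroid using Ī + A·d² with d = y − 13.5:
  web: d = 0 cm → contributes +2296.4 cm⁴
  top flange (beyond web): d = 12.4 cm → contributes +2238.5 cm⁴
  bottom flange (beyond web): d = -12.4 cm → contributes +2238.5 cm⁴
Total I = 6773.3 cm⁴.
Radius of gyration: k = √(I/A) = √(6773.3 / 66.84) = 10.067 cm.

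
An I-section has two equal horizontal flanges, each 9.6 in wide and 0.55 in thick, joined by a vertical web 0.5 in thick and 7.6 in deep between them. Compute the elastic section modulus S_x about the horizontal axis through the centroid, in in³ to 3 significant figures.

S_x ≈ 44.6 in³

Decompose the section into non-overlapping parts with the origin at the bottom-left of its bounding rectangle.
Bottom flange: 9.6 × 0.55, A = 5.28 in², y = 0.275 in, Ī = 0.1331 in⁴.
Web: 0.5 × 7.6, A = 3.8 in², y = 4.35 in, Ī = 18.291 in⁴.
Top flange: 9.6 × 0.55, A = 5.28 in², y = 8.425 in, Ī = 0.1331 in⁴.
By symmetry the centroid is at mid-height, ȳ = 4.35 in.
Transfer each piece to the horizontal axis through the centroid using Ī + A·d² with d = y − 4.35:
  bottom flange: d = -4.075 in → contributes +87.811 in⁴
  web: d = 0 in → contributes +18.291 in⁴
  top flange: d = 4.075 in → contributes +87.811 in⁴
Total I = 193.91 in⁴.
Extreme fibre distance c = 4.35 in; S = I/c = 44.578 in³.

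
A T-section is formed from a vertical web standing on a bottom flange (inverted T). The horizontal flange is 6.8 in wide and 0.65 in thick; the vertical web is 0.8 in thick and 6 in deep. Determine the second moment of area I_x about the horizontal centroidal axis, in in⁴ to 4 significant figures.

I_x ≈ 40.00 in⁴

Treat the section as a set of non-overlapping primitives; coordinates are from the bounding-box lower-left.
Flange: 6.8 × 0.65, A = 4.42 in², y = 0.325 in, Ī = 0.155621 in⁴.
Web: 0.8 × 6, A = 4.8 in², y = 3.65 in, Ī = 14.4 in⁴.
Centroid: ȳ = ΣA·y / ΣA = 2.05602 in.
Transfer each piece to the horizontal centroidal axis using Ī + A·d² with d = y − 2.05602:
  flange: d = -1.73102 in → contributes +13.3998 in⁴
  web: d = 1.59398 in → contributes +26.5957 in⁴
Total I = 39.9955 in⁴.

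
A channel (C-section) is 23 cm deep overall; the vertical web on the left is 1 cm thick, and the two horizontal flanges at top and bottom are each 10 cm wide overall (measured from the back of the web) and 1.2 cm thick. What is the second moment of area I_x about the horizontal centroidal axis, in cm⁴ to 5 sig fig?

I_x ≈ 3582.8 cm⁴

Break the section into simple shapes (no overlaps), measuring from the bottom-left corner of the bounding box.
Web: 1 × 23, A = 23 cm², y = 11.5 cm, Ī = 1013.917 cm⁴.
Top flange (beyond web): 9 × 1.2, A = 10.8 cm², y = 22.4 cm, Ī = 1.296 cm⁴.
Bottom flange (beyond web): 9 × 1.2, A = 10.8 cm², y = 0.6 cm, Ī = 1.296 cm⁴.
By symmetry the centroid is at mid-height, ȳ = 11.5 cm.
Transfer each piece to the horizontal centroidal axis using Ī + A·d² with d = y − 11.5:
  web: d = 0 cm → contributes +1013.917 cm⁴
  top flange (beyond web): d = 10.9 cm → contributes +1284.444 cm⁴
  bottom flange (beyond web): d = -10.9 cm → contributes +1284.444 cm⁴
Total I = 3582.805 cm⁴.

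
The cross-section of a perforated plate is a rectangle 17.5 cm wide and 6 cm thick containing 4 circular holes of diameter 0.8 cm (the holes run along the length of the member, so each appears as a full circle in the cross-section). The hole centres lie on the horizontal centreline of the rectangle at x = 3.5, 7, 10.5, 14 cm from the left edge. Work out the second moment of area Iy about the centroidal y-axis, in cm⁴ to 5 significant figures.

Iy ≈ 2648.8 cm⁴

Split into non-overlapping primitives; take the origin at the lower-left of the bounding box.
Plate: 17.5 × 6, A = 105 cm², x = 8.75 cm, Ī = 2679.688 cm⁴.
Hole 1 (subtracted): ⌀0.8, A = 0.5026548 cm², x = 3.5 cm, Ī = 0.02010619 cm⁴.
Hole 2 (subtracted): ⌀0.8, A = 0.5026548 cm², x = 7 cm, Ī = 0.02010619 cm⁴.
Hole 3 (subtracted): ⌀0.8, A = 0.5026548 cm², x = 10.5 cm, Ī = 0.02010619 cm⁴.
Hole 4 (subtracted): ⌀0.8, A = 0.5026548 cm², x = 14 cm, Ī = 0.02010619 cm⁴.
By symmetry the centroid is at mid-width, x̄ = 8.75 cm.
Transfer each piece to the centroidal y-axis using Ī + A·d² with d = x − 8.75:
  plate: d = 0 cm → contributes +2679.688 cm⁴
  hole 1: d = -5.25 cm → contributes −13.87453 cm⁴
  hole 2: d = -1.75 cm → contributes −1.559487 cm⁴
  hole 3: d = 1.75 cm → contributes −1.559487 cm⁴
  hole 4: d = 5.25 cm → contributes −13.87453 cm⁴
Total I = 2648.819 cm⁴.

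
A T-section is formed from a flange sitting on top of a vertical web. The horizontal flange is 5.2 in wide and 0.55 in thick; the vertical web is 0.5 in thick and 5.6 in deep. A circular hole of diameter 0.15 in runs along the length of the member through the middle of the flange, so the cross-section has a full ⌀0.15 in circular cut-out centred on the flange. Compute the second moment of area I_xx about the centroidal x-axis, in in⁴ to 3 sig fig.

Split into non-overlapping primitives; take the origin at the lower-left of the bounding box.
Flange: 5.2 × 0.55, A = 2.86 in², y = 5.875 in, Ī = 0.072096 in⁴.
Web: 0.5 × 5.6, A = 2.8 in², y = 2.8 in, Ī = 7.3173 in⁴.
Hole (subtracted): ⌀0.15, A = 0.017671 in², y = 5.875 in, Ī = 0.00002485 in⁴.
Centroid: ȳ = ΣA·y / ΣA = 4.349 in.
Transfer each piece to the centroidal x-axis using Ī + A·d² with d = y − 4.349:
  flange: d = 1.526 in → contributes +6.7318 in⁴
  web: d = -1.549 in → contributes +14.036 in⁴
  hole: d = 1.526 in → contributes −0.041174 in⁴
Total I = 20.727 in⁴.

I_xx ≈ 20.7 in⁴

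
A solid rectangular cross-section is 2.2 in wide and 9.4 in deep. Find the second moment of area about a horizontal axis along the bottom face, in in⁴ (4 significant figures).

I_base ≈ 609.1 in⁴

The section: 2.2 × 9.4, A = 20.68 in², y = 4.7 in, Ī = 152.274 in⁴.
Transfer it to the base of the section using Ī + A·d² with d = y − 0:
  the section: d = 4.7 in → contributes +609.095 in⁴
Total I = 609.095 in⁴.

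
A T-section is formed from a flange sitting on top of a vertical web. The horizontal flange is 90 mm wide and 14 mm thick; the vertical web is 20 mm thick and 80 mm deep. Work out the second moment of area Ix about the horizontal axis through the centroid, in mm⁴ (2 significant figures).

Ix ≈ 2.4 × 10⁶ mm⁴

Break the section into simple shapes (no overlaps), measuring from the bottom-left corner of the bounding box.
Flange: 90 × 14, A = 1 260 mm², y = 87 mm, Ī = 20 580 mm⁴.
Web: 20 × 80, A = 1 600 mm², y = 40 mm, Ī = 853 333 mm⁴.
Centroid: ȳ = ΣA·y / ΣA = 60.71 mm.
Transfer each piece to the horizontal axis through the centroid using Ī + A·d² with d = y − 60.71:
  flange: d = 26.29 mm → contributes +891 692 mm⁴
  web: d = -20.71 mm → contributes +1 539 334 mm⁴
Total I = 2 431 027 mm⁴.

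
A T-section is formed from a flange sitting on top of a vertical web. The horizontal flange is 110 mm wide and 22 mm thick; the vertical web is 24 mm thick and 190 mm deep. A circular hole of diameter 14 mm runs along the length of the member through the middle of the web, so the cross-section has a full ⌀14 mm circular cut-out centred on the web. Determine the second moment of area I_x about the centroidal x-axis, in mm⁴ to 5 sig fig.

Decompose the section into non-overlapping parts with the origin at the bottom-left of its bounding rectangle.
Flange: 110 × 22, A = 2 420 mm², y = 201 mm, Ī = 97606.67 mm⁴.
Web: 24 × 190, A = 4 560 mm², y = 95 mm, Ī = 13 718 000 mm⁴.
Hole (subtracted): ⌀14, A = 153.938 mm², y = 95 mm, Ī = 1885.741 mm⁴.
Centroid: ȳ = ΣA·y / ΣA = 132.5795 mm.
Transfer each piece to the centroidal x-axis using Ī + A·d² with d = y − 132.5795:
  flange: d = 68.4205 mm → contributes +11 426 509 mm⁴
  web: d = -37.5795 mm → contributes +20 157 718 mm⁴
  hole: d = -37.5795 mm → contributes −219279.9 mm⁴
Total I = 31 364 947 mm⁴.

I_x ≈ 3.1365 × 10⁷ mm⁴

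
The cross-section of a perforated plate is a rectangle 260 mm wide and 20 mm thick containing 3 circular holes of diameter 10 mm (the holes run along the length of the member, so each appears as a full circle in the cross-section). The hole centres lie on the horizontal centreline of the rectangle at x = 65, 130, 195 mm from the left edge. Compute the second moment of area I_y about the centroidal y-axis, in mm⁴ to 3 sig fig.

Split into non-overlapping primitives; take the origin at the lower-left of the bounding box.
Plate: 260 × 20, A = 5 200 mm², x = 130 mm, Ī = 29 293 333 mm⁴.
Hole 1 (subtracted): ⌀10, A = 78.54 mm², x = 65 mm, Ī = 490.87 mm⁴.
Hole 2 (subtracted): ⌀10, A = 78.54 mm², x = 130 mm, Ī = 490.87 mm⁴.
Hole 3 (subtracted): ⌀10, A = 78.54 mm², x = 195 mm, Ī = 490.87 mm⁴.
By symmetry the centroid is at mid-width, x̄ = 130 mm.
Transfer each piece to the centroidal y-axis using Ī + A·d² with d = x − 130:
  plate: d = 0 mm → contributes +29 293 333 mm⁴
  hole 1: d = -65 mm → contributes −332 322 mm⁴
  hole 2: d = 0 mm → contributes −490.87 mm⁴
  hole 3: d = 65 mm → contributes −332 322 mm⁴
Total I = 28 628 199 mm⁴.

I_y ≈ 2.86 × 10⁷ mm⁴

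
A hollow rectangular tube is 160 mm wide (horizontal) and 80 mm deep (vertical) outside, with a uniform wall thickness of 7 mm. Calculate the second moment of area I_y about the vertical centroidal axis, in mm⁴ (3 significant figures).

Decompose the section into non-overlapping parts with the origin at the bottom-left of its bounding rectangle.
Outer rectangle: 160 × 80, A = 12 800 mm², x = 80 mm, Ī = 27 306 667 mm⁴.
Inner void (subtracted): 146 × 66, A = 9 636 mm², x = 80 mm, Ī = 17 116 748 mm⁴.
By symmetry the centroid is at mid-width, x̄ = 80 mm.
All pieces are centred on the vertical centroidal axis, so I = ΣĪ (holes subtracted) = 10 189 919 mm⁴.

I_y ≈ 1.02 × 10⁷ mm⁴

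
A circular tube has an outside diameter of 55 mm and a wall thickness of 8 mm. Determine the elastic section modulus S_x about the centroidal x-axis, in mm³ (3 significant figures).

S_x ≈ 1.22 × 10⁴ mm³

Decompose the section into non-overlapping parts with the origin at the bottom-left of its bounding rectangle.
Outer circle: ⌀55, A = 2375.8 mm², y = 27.5 mm, Ī = 449 180 mm⁴.
Bore (subtracted): ⌀39, A = 1194.6 mm², y = 27.5 mm, Ī = 113 561 mm⁴.
By symmetry the centroid is at mid-height, ȳ = 27.5 mm.
All pieces are centred on the centroidal x-axis, so I = ΣĪ (holes subtracted) = 335 619 mm⁴.
Extreme fibre distance c = 27.5 mm; S = I/c = 12 204 mm³.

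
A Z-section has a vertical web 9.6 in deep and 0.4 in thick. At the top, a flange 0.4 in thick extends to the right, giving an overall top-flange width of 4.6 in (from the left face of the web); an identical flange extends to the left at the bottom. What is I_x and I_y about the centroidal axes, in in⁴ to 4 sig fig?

I_x ≈ 100.6 in⁴, I_y ≈ 22.76 in⁴

Treat the section as a set of non-overlapping primitives; coordinates are from the bounding-box lower-left.
Web: 0.4 × 9.6, A = 3.84 in², y = 4.8 in, Ī = 29.4912 in⁴.
Top flange (beyond web): 4.2 × 0.4, A = 1.68 in², y = 9.4 in, Ī = 0.0224 in⁴.
Bottom flange (beyond web): 4.2 × 0.4, A = 1.68 in², y = 0.2 in, Ī = 0.0224 in⁴.
Centroid: ȳ = ΣA·y / ΣA = 4.8 in.
Transfer each piece to the centroidal x-axis using Ī + A·d² with d = y − 4.8:
  web: d = 0 in → contributes +29.4912 in⁴
  top flange (beyond web): d = 4.6 in → contributes +35.5712 in⁴
  bottom flange (beyond web): d = -4.6 in → contributes +35.5712 in⁴
Total I = 100.634 in⁴.
For the y-axis: x̄ = 4.4 in.
Repeating about the centroidal y-axis gives I_y = 22.7648 in⁴.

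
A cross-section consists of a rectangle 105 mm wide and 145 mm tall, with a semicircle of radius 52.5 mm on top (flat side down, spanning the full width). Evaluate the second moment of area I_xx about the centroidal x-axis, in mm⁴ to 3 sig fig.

Treat the section as a set of non-overlapping primitives; coordinates are from the bounding-box lower-left.
Rectangular body: 105 × 145, A = 15 225 mm², y = 72.5 mm, Ī = 26 675 469 mm⁴.
Semicircular cap: semicircle r = 52.5, A = 4329.5 mm², y = 167.28 mm, Ī = 833 814 mm⁴.
Centroid: ȳ = ΣA·y / ΣA = 93.485 mm.
Transfer each piece to the centroidal x-axis using Ī + A·d² with d = y − 93.485:
  rectangular body: d = -20.985 mm → contributes +33 380 324 mm⁴
  semicircular cap: d = 73.796 mm → contributes +24 411 884 mm⁴
Total I = 57 792 208 mm⁴.

I_xx ≈ 5.78 × 10⁷ mm⁴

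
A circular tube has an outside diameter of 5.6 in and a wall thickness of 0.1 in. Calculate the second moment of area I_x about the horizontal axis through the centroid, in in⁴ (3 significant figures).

I_x ≈ 6.54 in⁴

Decompose the section into non-overlapping parts with the origin at the bottom-left of its bounding rectangle.
Outer circle: ⌀5.6, A = 24.63 in², y = 2.8 in, Ī = 48.275 in⁴.
Bore (subtracted): ⌀5.4, A = 22.902 in², y = 2.8 in, Ī = 41.739 in⁴.
By symmetry the centroid is at mid-height, ȳ = 2.8 in.
All pieces are centred on the horizontal axis through the centroid, so I = ΣĪ (holes subtracted) = 6.5357 in⁴.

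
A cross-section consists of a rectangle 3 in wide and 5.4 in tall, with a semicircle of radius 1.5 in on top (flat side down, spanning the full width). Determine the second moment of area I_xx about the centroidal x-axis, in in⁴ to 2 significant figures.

Break the section into simple shapes (no overlaps), measuring from the bottom-left corner of the bounding box.
Rectangular body: 3 × 5.4, A = 16.2 in², y = 2.7 in, Ī = 39.37 in⁴.
Semicircular cap: semicircle r = 1.5, A = 3.534 in², y = 6.037 in, Ī = 0.5556 in⁴.
Centroid: ȳ = ΣA·y / ΣA = 3.298 in.
Transfer each piece to the centroidal x-axis using Ī + A·d² with d = y − 3.298:
  rectangular body: d = -0.5976 in → contributes +45.15 in⁴
  semicircular cap: d = 2.739 in → contributes +27.07 in⁴
Total I = 72.22 in⁴.

I_xx ≈ 72 in⁴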